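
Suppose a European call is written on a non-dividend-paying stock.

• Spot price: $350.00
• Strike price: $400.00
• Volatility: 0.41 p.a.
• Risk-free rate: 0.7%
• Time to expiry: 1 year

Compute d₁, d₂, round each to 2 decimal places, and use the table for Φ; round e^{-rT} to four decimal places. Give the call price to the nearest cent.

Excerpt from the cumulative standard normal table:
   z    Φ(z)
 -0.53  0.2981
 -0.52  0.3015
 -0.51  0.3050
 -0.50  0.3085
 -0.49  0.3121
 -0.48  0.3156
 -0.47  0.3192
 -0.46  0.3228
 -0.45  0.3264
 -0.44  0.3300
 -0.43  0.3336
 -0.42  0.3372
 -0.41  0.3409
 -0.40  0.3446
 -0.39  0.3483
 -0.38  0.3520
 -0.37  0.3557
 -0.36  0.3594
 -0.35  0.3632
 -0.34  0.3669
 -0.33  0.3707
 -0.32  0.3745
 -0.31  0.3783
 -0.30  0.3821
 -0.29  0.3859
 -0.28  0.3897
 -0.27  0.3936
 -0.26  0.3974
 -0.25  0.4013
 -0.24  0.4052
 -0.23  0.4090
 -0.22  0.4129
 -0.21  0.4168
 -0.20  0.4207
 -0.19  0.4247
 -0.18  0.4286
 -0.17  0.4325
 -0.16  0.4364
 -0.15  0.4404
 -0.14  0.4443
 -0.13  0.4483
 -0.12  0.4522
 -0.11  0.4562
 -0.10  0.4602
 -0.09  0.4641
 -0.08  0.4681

$39.92

σ√T = 0.41 × 1.0000 = 0.4100
d₁ = [ln(350/400) + (0.007 + 0.41²/2)·1] / 0.4100 = [-0.1335 + 0.0910] / 0.4100 = -0.1036 ≈ -0.10
d₂ = d₁ − σ√T = -0.1036 − 0.4100 = -0.5136 ≈ -0.51
exp(−rT) = exp(−0.007·1) = 0.9930
N(d₁) = N(-0.10) = 0.4602;  N(d₂) = N(-0.51) = 0.3050
C = 350·0.4602 − 400·0.9930·0.3050 = 161.0700 − 121.1460 = 39.9240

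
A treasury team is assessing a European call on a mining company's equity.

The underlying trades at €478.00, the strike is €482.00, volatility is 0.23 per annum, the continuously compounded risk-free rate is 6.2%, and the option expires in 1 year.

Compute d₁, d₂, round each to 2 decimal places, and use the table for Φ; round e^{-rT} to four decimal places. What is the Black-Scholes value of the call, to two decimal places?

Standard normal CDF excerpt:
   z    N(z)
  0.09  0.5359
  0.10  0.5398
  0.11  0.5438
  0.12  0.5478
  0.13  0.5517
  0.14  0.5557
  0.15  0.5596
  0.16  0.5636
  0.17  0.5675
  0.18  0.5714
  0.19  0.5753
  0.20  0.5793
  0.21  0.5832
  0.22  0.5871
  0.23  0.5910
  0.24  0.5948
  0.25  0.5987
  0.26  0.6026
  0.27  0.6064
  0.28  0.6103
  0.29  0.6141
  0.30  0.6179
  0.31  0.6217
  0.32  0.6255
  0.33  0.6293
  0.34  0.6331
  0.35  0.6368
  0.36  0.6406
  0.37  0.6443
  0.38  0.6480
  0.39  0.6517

T = 1;  σ√T = 0.2300
d₁ = [ln(478/482) + (0.062 + 0.23²/2)·1] / 0.2300 = [-0.0083 + 0.0885] / 0.2300 = 0.3483 ⇒ 0.35
d₂ = d₁ − σ√T = 0.3483 − 0.2300 = 0.1183 ⇒ 0.12
exp(−rT) = exp(−0.062·1) = 0.9399
C = 478·N(0.35) − 482·0.9399·N(0.12) = 478·0.6368 − 482·0.9399·0.5478 = 304.3904 − 248.1708 = 56.2196

€56.22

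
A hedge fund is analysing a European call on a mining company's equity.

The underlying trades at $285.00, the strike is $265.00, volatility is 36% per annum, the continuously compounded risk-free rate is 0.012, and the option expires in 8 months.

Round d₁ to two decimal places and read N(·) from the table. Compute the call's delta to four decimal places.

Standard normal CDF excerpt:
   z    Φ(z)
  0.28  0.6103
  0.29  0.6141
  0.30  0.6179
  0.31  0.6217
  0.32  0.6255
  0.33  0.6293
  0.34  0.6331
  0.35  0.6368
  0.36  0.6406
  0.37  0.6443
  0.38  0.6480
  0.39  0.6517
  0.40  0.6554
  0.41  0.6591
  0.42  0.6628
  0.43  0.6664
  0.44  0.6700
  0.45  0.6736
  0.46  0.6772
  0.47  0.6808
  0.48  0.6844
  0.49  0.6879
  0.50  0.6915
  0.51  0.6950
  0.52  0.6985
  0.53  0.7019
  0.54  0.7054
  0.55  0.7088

σ√T = 0.36·√0.6667 = 0.2939
ln(S/K) + (r + σ²/2)T = ln(285/265) + (0.012 + 0.36²/2)·0.6667 = 0.0728 + 0.0512 = 0.1240
d₁ = 0.1240 / 0.2939 = 0.4217 which rounds to 0.42
N(d₁) = N(0.42) = 0.6628
Δ_call = N(d₁) = 0.6628

0.6628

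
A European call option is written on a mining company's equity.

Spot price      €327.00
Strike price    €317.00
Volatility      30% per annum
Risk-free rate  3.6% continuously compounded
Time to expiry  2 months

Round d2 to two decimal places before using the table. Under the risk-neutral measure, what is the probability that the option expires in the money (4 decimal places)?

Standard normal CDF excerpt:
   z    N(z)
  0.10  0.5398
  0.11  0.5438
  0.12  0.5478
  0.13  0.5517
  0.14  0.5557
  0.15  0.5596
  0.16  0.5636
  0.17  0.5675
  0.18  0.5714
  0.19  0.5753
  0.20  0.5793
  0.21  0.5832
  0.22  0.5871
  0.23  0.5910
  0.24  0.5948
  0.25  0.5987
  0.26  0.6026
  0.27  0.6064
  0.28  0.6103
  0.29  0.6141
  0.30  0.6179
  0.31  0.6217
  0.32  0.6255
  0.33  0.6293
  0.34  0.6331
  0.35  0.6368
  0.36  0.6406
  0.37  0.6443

σ√T = 0.3 × 0.4082 = 0.1225
d₁ = [ln(327/317) + (0.036 + 0.3²/2)·0.1667] / 0.1225 = [0.0311 + 0.0135] / 0.1225 = 0.3638 → 0.36
d₂ = d₁ − σ√T = 0.3638 − 0.1225 = 0.2413 → 0.24
Pr(exercise) under Q = N(d₂) = 0.5948

0.5948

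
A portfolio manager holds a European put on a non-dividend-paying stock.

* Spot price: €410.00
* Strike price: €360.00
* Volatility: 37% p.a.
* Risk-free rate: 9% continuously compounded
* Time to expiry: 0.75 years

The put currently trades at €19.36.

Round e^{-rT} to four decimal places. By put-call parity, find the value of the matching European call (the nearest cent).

€92.87

e^(−rT) = e^(−0.09·0.75) = 0.9347
Put-call parity: C − P = S − K·e^(−rT) = 410 − 360·0.9347 = 410 − 336.4920 = 73.5080
C = P + (C − P) = 19.36 + (73.5080) = 92.8680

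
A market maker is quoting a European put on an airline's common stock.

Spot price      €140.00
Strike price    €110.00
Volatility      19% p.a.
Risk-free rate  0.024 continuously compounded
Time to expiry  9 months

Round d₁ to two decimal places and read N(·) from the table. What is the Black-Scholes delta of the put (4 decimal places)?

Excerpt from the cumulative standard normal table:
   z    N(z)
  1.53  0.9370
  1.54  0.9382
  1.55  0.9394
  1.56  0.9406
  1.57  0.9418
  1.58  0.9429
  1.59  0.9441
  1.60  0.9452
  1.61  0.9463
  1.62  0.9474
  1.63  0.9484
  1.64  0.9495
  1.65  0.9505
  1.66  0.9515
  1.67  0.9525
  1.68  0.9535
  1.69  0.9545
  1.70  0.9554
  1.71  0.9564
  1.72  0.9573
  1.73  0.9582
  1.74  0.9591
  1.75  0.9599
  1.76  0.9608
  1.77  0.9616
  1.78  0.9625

-0.0485

σ√T = 0.19·√0.75 = 0.1645
d₁ = [ln(140/110) + (0.024 + ½·0.19²)·0.75] / (σ√T) = (0.2412 + 0.0315) / 0.1645 = 1.6573 ≈ 1.66
N(d₁) = N(1.66) = 0.9515
Δ_put = N(d₁) − 1 = 0.9515 − 1 = -0.0485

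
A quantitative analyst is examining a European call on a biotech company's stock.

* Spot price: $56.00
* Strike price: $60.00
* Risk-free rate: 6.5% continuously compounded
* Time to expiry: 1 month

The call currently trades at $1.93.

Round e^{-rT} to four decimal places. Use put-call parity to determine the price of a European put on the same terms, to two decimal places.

e^(−rT) = e^(−0.065·0.08333) = 0.9946
Put-call parity: C − P = S − K·e^(−rT) = 56 − 60·0.9946 = 56 − 59.6760 = -3.6760
P = C − (C − P) = 1.93 − (-3.6760) = 5.6060

$5.61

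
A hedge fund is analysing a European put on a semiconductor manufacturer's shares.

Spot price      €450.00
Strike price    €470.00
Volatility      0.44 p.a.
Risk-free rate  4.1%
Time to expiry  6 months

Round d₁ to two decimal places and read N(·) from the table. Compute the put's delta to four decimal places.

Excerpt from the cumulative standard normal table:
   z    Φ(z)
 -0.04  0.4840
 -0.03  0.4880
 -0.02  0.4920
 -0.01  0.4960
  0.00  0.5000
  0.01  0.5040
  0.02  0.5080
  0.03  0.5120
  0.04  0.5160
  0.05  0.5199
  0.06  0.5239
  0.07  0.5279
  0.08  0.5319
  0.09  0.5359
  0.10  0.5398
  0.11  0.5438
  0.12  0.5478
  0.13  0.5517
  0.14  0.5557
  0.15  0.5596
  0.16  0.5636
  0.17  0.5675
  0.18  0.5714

σ√T = 0.44·√0.5 = 0.3111
d₁ = [ln(450/470) + (0.041 + 0.44²/2)·0.5] / 0.3111 = [-0.0435 + 0.0689] / 0.3111 = 0.0817 which rounds to 0.08
N(d₁) = N(0.08) = 0.5319
Δ_put = N(d₁) − 1 = 0.5319 − 1 = -0.4681

-0.4681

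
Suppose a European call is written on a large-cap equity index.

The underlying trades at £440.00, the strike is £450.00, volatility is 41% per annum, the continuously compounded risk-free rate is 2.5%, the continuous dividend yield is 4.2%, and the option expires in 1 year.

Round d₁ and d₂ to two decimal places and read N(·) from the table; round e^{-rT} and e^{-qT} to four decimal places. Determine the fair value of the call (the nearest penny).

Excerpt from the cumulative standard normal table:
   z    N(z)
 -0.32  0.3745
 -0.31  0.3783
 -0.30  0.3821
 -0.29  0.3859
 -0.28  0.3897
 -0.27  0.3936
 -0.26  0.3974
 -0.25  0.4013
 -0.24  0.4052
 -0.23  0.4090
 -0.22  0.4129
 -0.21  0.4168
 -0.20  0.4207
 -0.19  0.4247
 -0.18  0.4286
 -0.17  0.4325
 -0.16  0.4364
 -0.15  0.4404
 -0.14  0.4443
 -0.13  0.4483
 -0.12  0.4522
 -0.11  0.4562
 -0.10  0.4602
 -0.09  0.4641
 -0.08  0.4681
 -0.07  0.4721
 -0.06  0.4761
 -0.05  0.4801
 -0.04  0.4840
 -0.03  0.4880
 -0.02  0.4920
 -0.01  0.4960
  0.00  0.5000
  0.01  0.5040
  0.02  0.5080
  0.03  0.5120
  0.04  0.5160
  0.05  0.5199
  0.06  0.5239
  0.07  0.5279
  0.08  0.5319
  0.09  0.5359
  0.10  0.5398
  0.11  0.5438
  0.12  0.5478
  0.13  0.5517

T = 1;  σ√T = 0.4100
d₁ = [ln(440/450) + (0.025 − 0.042 + 0.41²/2)·1] / 0.4100 = [-0.0225 + 0.0670] / 0.4100 = 0.1087 ≈ 0.11
d₂ = d₁ − σ√T = 0.1087 − 0.4100 = -0.3013 ≈ -0.30
exp(−qT) = exp(−0.042·1) = 0.9589;  exp(−rT) = exp(−0.025·1) = 0.9753
C = 440·0.9589·N(0.11) − 450·0.9753·N(-0.30) = 440·0.9589·0.5438 − 450·0.9753·0.3821 = 229.4379 − 167.6980 = 61.7400

£61.74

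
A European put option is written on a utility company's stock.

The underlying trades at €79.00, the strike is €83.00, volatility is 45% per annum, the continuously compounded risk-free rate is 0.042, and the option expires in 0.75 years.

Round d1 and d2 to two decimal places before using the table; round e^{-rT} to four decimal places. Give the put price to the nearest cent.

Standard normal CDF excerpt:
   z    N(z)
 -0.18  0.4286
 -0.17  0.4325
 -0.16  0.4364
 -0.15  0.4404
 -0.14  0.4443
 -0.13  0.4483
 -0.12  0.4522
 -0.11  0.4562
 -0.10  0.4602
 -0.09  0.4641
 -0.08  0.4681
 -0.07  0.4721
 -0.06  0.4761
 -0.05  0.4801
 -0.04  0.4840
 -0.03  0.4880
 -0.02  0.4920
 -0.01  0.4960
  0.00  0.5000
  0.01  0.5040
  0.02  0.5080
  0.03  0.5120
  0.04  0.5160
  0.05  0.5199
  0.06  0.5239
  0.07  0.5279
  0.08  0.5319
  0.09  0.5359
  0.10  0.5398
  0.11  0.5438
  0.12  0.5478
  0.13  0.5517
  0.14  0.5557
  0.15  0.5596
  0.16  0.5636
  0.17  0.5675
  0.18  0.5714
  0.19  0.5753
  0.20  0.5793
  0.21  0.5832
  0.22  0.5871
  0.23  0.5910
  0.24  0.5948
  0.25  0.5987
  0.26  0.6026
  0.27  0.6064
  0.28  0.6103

T = 0.75;  σ√T = 0.3897
d₁ = [ln(79/83) + (0.042 + ½·0.45²)·0.75] / (σ√T) = (-0.0494 + 0.1074) / 0.3897 = 0.1489 ≈ 0.15
d₂ = 0.1489 − 0.3897 = -0.2408 ≈ -0.24
e^(−rT) = e^(−0.042·0.75) = 0.9690
P = 83·0.9690·N(0.24) − 79·N(-0.15) = 83·0.9690·0.5948 − 79·0.4404 = 47.8380 − 34.7916 = 13.0464

€13.05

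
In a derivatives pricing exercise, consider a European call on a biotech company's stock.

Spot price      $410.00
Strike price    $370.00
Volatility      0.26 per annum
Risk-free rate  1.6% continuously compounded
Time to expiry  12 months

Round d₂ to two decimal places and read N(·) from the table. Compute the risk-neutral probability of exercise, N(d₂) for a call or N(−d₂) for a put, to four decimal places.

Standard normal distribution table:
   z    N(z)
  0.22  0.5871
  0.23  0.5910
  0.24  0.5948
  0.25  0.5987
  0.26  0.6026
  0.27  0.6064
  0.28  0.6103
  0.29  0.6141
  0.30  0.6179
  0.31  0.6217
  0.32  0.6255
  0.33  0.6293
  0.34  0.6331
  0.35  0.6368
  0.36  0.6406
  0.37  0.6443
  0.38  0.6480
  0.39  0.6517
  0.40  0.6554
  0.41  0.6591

σ√T = 0.26·√1 = 0.2600
d₁ = [ln(410/370) + (0.016 + 0.26²/2)·1] / 0.2600 = [0.1027 + 0.0498] / 0.2600 = 0.5864 ⇒ 0.59
d₂ = d₁ − σ√T = 0.5864 − 0.2600 = 0.3264 ⇒ 0.33
Risk-neutral Pr[S_T > K] = N(d₂) = N(0.33) = 0.6293

0.6293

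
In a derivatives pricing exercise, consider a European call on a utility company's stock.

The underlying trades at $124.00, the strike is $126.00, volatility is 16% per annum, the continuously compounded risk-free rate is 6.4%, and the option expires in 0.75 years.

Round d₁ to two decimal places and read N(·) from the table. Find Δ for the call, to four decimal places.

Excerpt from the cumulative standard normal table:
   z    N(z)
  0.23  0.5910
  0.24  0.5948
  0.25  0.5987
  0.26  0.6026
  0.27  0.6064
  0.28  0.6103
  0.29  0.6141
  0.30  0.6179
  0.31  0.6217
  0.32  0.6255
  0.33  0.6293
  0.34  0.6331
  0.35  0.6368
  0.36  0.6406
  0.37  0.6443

σ√T = 0.16 × 0.8660 = 0.1386
d₁ = [ln(124/126) + (0.064 + ½·0.16²)·0.75] / (σ√T) = (-0.0160 + 0.0576) / 0.1386 = 0.3002 ≈ 0.30
N(d₁) = N(0.30) = 0.6179
Δ_call = N(d₁) = 0.6179

0.6179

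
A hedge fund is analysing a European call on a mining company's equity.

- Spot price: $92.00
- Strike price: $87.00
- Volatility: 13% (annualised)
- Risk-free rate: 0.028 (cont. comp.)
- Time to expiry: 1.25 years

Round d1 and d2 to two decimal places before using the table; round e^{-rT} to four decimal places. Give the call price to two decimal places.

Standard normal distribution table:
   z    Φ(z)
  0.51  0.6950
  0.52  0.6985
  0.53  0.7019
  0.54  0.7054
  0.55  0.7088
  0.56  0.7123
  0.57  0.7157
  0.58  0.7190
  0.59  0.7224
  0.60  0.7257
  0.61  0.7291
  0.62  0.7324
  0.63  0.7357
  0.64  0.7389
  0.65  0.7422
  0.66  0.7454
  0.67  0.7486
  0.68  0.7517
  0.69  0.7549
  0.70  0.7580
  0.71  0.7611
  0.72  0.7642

T = 1.25;  σ√T = 0.1453
ln(S/K) + (r + σ²/2)T = ln(92/87) + (0.028 + 0.13²/2)·1.25 = 0.0559 + 0.0456 = 0.1014
d₁ = 0.1014 / 0.1453 = 0.6979 → 0.70
d₂ = d₁ − σ√T = 0.6979 − 0.1453 = 0.5526 → 0.55
e^(−rT) = e^(−0.028·1.25) = 0.9656
C = 92·N(0.70) − 87·0.9656·N(0.55) = 92·0.7580 − 87·0.9656·0.7088 = 69.7360 − 59.5443 = 10.1917

$10.19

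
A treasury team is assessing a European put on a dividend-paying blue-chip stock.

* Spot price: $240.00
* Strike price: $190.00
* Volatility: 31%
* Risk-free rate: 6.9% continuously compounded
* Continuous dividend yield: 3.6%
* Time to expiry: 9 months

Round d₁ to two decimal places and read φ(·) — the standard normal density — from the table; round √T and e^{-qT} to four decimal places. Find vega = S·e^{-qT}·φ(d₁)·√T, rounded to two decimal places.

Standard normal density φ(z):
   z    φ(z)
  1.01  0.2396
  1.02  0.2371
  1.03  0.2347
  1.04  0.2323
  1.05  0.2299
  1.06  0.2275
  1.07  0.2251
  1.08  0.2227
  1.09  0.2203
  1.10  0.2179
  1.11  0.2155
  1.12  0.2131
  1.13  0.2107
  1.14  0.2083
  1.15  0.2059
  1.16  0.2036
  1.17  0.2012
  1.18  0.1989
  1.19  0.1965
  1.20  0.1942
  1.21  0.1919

44.08

σ√T = 0.31 × 0.8660 = 0.2685
d₁ = [ln(240/190) + (0.069 − 0.036 + 0.31²/2)·0.75] / 0.2685 = [0.2336 + 0.0608] / 0.2685 = 1.0966 ≈ 1.10
√T = √0.75 = 0.8660
φ(d₁) = φ(1.10) = 0.2179
exp(−qT) = exp(−0.036·0.75) = 0.9734
vega = S·exp(−qT)·φ(d₁)·√T = 240·0.9734·0.2179·0.8660 = 44.0837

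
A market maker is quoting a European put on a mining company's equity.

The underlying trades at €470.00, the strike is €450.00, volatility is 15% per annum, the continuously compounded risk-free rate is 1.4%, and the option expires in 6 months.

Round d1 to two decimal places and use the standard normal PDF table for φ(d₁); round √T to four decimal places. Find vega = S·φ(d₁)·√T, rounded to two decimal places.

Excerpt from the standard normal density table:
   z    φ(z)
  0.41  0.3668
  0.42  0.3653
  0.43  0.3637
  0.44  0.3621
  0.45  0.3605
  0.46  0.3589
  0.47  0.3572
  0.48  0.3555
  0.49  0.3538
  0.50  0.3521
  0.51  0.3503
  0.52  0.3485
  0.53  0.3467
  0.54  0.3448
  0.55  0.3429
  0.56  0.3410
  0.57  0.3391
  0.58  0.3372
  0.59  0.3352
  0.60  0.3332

σ√T = 0.15·√0.5 = 0.1061
ln(S/K) + (r + σ²/2)T = ln(470/450) + (0.014 + 0.15²/2)·0.5 = 0.0435 + 0.0126 = 0.0561
d₁ = 0.0561 / 0.1061 = 0.5290 ⇒ 0.53
√T = √0.5 = 0.7071
φ(d₁) = φ(0.53) = 0.3467
vega = S·φ(d₁)·√T = 470·0.3467·0.7071 = 115.2212
(The call has the same vega.)

115.22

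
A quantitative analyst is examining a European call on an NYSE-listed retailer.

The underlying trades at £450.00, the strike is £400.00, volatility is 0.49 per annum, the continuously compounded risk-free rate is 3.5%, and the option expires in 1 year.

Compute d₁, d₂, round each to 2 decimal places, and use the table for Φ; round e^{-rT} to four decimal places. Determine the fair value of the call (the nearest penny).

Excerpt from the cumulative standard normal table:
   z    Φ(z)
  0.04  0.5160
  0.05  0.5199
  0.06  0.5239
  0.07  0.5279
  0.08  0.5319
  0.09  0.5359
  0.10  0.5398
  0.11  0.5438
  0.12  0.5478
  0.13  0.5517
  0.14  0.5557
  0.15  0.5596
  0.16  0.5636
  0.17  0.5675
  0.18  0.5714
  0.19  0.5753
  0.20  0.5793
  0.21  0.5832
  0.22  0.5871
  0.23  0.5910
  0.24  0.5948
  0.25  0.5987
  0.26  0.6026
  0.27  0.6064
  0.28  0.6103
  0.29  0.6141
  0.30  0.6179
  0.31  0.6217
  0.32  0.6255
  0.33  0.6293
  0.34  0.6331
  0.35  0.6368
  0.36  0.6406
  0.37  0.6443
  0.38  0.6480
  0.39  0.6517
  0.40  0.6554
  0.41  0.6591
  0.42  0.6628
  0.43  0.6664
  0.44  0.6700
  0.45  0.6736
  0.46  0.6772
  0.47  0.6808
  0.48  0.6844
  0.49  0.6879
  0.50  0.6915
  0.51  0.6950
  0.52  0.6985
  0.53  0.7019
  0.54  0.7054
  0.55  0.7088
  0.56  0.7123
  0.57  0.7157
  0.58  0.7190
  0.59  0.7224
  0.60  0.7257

σ√T = 0.49 × 1.0000 = 0.4900
d₁ = [ln(450/400) + (0.035 + ½·0.49²)·1] / (σ√T) = (0.1178 + 0.1550) / 0.4900 = 0.5568 → 0.56
d₂ = 0.5568 − 0.4900 = 0.0668 → 0.07
e^(−rT) = e^(−0.035·1) = 0.9656
N(d₁) = N(0.56) = 0.7123;  N(d₂) = N(0.07) = 0.5279
C = 450·0.7123 − 400·0.9656·0.5279 = 320.5350 − 203.8961 = 116.6389

£116.64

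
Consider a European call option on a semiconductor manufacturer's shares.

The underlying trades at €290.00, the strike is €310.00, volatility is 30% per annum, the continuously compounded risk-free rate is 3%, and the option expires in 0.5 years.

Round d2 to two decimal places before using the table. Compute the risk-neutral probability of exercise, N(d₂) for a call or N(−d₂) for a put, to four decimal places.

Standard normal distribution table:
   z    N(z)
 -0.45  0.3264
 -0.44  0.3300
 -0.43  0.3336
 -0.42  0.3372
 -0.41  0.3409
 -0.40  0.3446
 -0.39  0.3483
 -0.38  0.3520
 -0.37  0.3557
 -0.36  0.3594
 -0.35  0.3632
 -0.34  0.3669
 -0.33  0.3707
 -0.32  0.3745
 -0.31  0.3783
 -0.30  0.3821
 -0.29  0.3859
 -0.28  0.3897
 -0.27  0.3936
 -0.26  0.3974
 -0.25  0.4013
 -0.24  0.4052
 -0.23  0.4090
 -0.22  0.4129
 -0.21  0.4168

σ√T = 0.3·√0.5 = 0.2121
d₁ = [ln(290/310) + (0.03 + 0.3²/2)·0.5] / 0.2121 = [-0.0667 + 0.0375] / 0.2121 = -0.1376 ≈ -0.14
d₂ = d₁ − σ√T = -0.1376 − 0.2121 = -0.3497 ≈ -0.35
Pr(exercise) under Q = N(d₂) = 0.3632

0.3632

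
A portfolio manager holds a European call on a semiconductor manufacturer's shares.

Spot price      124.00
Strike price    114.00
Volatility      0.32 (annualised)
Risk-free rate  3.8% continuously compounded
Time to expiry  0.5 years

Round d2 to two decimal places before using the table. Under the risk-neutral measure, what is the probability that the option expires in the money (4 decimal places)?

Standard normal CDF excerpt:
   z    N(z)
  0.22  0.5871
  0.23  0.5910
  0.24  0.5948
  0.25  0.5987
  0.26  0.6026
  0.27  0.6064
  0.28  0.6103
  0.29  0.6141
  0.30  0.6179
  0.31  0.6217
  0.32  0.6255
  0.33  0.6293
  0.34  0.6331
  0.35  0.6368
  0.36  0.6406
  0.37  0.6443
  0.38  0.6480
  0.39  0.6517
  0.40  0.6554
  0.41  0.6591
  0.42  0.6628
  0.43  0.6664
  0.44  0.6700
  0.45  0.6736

0.6331

σ√T = 0.32 × 0.7071 = 0.2263
d₁ = [ln(124/114) + (0.038 + 0.32²/2)·0.5] / 0.2263 = [0.0841 + 0.0446] / 0.2263 = 0.5687 ⇒ 0.57
d₂ = d₁ − σ√T = 0.5687 − 0.2263 = 0.3424 ⇒ 0.34
Pr(exercise) under Q = N(d₂) = 0.6331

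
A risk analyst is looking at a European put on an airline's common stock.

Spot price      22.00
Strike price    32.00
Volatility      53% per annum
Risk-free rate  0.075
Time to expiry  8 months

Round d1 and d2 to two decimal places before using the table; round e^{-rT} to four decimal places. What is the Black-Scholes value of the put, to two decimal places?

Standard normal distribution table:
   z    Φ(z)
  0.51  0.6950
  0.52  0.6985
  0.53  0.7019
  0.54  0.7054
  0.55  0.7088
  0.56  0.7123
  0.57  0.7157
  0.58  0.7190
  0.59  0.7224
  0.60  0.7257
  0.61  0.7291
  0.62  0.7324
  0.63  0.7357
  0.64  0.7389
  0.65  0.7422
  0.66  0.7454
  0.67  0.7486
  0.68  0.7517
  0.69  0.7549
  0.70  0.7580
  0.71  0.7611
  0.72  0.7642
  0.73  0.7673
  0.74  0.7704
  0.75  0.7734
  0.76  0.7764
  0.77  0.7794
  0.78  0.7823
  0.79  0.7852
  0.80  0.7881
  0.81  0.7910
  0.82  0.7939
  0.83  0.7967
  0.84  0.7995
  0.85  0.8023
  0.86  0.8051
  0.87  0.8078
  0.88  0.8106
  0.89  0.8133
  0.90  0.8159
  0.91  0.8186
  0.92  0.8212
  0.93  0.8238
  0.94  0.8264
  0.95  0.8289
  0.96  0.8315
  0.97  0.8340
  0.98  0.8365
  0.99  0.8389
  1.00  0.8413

T = 0.6667;  σ√T = 0.4327
ln(S/K) + (r + σ²/2)T = ln(22/32) + (0.075 + 0.53²/2)·0.6667 = -0.3747 + 0.1436 = -0.2311
d₁ = -0.2311 / 0.4327 = -0.5339 → -0.53
d₂ = d₁ − σ√T = -0.5339 − 0.4327 = -0.9667 → -0.97
e^(−rT) = e^(−0.075·0.6667) = 0.9512
N(−d₂) = N(0.97) = 0.8340;  N(−d₁) = N(0.53) = 0.7019
P = 32·0.9512·0.8340 − 22·0.7019 = 25.3856 − 15.4418 = 9.9438

9.94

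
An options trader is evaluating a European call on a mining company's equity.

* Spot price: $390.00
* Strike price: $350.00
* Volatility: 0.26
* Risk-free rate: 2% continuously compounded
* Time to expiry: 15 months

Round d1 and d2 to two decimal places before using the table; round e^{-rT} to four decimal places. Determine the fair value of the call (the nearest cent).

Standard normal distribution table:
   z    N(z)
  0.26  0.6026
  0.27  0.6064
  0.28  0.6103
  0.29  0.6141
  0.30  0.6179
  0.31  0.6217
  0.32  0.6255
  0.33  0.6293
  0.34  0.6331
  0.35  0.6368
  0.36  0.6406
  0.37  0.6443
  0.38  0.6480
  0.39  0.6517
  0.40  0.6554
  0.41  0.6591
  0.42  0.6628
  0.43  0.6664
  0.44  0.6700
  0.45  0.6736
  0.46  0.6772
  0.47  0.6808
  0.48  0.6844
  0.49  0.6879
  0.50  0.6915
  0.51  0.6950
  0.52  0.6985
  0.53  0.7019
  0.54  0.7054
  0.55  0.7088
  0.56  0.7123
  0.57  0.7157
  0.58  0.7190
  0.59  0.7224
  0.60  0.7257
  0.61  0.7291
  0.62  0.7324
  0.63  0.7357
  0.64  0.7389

T = 1.25;  σ√T = 0.2907
ln(S/K) + (r + σ²/2)T = ln(390/350) + (0.02 + 0.26²/2)·1.25 = 0.1082 + 0.0673 = 0.1755
d₁ = 0.1755 / 0.2907 = 0.6036 ⇒ 0.60
d₂ = d₁ − σ√T = 0.6036 − 0.2907 = 0.3129 ⇒ 0.31
exp(−rT) = exp(−0.02·1.25) = 0.9753
N(d₁) = N(0.60) = 0.7257;  N(d₂) = N(0.31) = 0.6217
C = 390·0.7257 − 350·0.9753·0.6217 = 283.0230 − 212.2204 = 70.8026

$70.80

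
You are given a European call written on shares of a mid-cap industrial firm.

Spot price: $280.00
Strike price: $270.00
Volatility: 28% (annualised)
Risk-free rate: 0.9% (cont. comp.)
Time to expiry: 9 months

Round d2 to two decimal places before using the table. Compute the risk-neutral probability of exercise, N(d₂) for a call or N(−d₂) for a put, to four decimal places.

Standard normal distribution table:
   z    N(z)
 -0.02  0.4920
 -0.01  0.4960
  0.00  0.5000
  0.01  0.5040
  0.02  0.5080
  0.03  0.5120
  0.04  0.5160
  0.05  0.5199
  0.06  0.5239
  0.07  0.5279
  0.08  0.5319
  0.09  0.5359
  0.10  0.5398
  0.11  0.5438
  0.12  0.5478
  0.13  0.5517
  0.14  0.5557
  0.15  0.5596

0.5239

T = 0.75;  σ√T = 0.2425
d₁ = [ln(280/270) + (0.009 + 0.28²/2)·0.75] / 0.2425 = [0.0364 + 0.0362] / 0.2425 = 0.2991 ⇒ 0.30
d₂ = d₁ − σ√T = 0.2991 − 0.2425 = 0.0566 ⇒ 0.06
Risk-neutral Pr[S_T > K] = N(d₂) = N(0.06) = 0.5239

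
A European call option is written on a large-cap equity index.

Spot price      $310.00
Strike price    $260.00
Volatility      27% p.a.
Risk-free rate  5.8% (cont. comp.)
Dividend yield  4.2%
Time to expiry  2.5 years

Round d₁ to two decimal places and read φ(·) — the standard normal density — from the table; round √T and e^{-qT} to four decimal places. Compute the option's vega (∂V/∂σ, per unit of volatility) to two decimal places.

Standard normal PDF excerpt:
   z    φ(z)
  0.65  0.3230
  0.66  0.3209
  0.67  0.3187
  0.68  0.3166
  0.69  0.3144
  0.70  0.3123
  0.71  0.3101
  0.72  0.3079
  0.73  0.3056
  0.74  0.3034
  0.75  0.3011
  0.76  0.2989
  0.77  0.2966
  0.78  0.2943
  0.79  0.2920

135.87

σ√T = 0.27 × 1.5811 = 0.4269
d₁ = [ln(310/260) + (0.058 − 0.042 + 0.27²/2)·2.5] / 0.4269 = [0.1759 + 0.1311] / 0.4269 = 0.7192 ≈ 0.72
√T = √2.5 = 1.5811
φ(d₁) = φ(0.72) = 0.3079
exp(−qT) = exp(−0.042·2.5) = 0.9003
vega = S·exp(−qT)·φ(d₁)·√T = 310·0.9003·0.3079·1.5811 = 135.8682
(The put has the same vega.)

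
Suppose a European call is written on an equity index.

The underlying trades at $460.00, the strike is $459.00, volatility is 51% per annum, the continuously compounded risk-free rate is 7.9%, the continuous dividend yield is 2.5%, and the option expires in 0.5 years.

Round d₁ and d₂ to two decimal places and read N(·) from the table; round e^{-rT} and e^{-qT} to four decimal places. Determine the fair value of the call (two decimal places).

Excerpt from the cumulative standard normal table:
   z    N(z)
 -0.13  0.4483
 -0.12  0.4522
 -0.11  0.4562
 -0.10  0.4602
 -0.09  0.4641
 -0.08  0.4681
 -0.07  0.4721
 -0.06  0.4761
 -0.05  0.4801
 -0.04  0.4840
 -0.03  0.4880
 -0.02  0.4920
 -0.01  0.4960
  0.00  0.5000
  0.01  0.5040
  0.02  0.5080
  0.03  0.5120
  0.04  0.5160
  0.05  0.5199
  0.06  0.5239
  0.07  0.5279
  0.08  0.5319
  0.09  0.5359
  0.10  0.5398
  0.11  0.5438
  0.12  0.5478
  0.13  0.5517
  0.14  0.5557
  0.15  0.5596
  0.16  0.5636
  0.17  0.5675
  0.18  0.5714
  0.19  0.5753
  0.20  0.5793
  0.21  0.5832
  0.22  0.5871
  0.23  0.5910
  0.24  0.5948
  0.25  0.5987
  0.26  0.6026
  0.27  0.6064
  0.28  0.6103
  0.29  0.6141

$70.70

σ√T = 0.51 × 0.7071 = 0.3606
ln(S/K) + (r − q + σ²/2)T = ln(460/459) + (0.079 − 0.025 + 0.51²/2)·0.5 = 0.0022 + 0.0920 = 0.0942
d₁ = 0.0942 / 0.3606 = 0.2612 → 0.26
d₂ = d₁ − σ√T = 0.2612 − 0.3606 = -0.0994 → -0.10
exp(−qT) = exp(−0.025·0.5) = 0.9876;  exp(−rT) = exp(−0.079·0.5) = 0.9613
N(d₁) = N(0.26) = 0.6026;  N(d₂) = N(-0.10) = 0.4602
C = 460·0.9876·0.6026 − 459·0.9613·0.4602 = 273.7588 − 203.0571 = 70.7016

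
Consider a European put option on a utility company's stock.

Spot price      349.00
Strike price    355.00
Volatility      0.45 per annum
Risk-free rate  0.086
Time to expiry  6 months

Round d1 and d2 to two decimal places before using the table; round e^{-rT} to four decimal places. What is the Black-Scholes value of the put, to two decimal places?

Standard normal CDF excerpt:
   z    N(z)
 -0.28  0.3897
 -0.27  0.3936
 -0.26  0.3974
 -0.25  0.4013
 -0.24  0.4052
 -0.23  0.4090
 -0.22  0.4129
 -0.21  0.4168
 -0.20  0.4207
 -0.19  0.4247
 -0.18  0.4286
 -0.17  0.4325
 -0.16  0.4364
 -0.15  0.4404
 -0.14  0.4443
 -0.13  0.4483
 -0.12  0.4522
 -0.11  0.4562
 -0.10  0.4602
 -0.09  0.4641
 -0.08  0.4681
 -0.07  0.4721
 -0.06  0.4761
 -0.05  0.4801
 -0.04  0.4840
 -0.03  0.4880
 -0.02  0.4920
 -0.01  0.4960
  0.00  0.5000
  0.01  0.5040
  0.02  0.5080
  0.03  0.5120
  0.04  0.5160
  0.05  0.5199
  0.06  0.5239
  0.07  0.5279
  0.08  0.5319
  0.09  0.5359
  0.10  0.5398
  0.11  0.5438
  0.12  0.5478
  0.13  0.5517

39.46

σ√T = 0.45 × 0.7071 = 0.3182
d₁ = [ln(349/355) + (0.086 + 0.45²/2)·0.5] / 0.3182 = [-0.0170 + 0.0936] / 0.3182 = 0.2407 ≈ 0.24
d₂ = d₁ − σ√T = 0.2407 − 0.3182 = -0.0775 ≈ -0.08
e^(−rT) = e^(−0.086·0.5) = 0.9579
P = 355·0.9579·N(0.08) − 349·N(-0.24) = 355·0.9579·0.5319 − 349·0.4052 = 180.8750 − 141.4148 = 39.4602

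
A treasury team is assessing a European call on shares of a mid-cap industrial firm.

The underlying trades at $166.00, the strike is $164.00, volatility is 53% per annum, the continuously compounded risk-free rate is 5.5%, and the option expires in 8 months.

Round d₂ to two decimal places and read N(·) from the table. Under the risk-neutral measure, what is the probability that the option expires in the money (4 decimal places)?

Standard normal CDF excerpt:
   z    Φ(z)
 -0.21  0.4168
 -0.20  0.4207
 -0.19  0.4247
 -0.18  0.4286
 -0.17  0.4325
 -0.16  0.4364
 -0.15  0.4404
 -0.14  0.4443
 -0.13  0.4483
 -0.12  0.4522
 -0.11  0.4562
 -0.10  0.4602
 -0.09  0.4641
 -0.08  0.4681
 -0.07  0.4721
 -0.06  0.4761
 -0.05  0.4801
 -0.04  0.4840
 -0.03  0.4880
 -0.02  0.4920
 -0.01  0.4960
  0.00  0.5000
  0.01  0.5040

σ√T = 0.53 × 0.8165 = 0.4327
d₁ = [ln(166/164) + (0.055 + ½·0.53²)·0.6667] / (σ√T) = (0.0121 + 0.1303) / 0.4327 = 0.3291 which rounds to 0.33
d₂ = 0.3291 − 0.4327 = -0.1036 which rounds to -0.10
Risk-neutral Pr[S_T > K] = N(d₂) = N(-0.10) = 0.4602

0.4602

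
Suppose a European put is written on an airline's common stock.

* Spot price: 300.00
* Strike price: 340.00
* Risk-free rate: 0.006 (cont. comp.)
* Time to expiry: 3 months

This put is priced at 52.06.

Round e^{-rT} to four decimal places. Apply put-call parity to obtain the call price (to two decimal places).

12.57

e^(−rT) = e^(−0.006·0.25) = 0.9985
Put-call parity: C − P = S − K·e^(−rT) = 300 − 340·0.9985 = 300 − 339.4900 = -39.4900
C = P + (C − P) = 52.06 + (-39.4900) = 12.5700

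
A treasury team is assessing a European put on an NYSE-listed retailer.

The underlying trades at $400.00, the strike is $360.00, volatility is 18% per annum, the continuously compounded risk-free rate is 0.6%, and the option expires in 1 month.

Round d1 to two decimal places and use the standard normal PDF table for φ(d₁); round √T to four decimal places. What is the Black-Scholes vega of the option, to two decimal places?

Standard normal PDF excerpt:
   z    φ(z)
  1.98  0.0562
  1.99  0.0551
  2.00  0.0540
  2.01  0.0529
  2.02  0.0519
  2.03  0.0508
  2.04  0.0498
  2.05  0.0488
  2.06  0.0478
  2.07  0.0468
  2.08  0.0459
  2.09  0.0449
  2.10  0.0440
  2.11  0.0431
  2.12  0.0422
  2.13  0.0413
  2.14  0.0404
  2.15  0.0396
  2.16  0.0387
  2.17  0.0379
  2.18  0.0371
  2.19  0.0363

5.52

σ√T = 0.18·√0.08333 = 0.0520
d₁ = [ln(400/360) + (0.006 + 0.18²/2)·0.08333] / 0.0520 = [0.1054 + 0.0018] / 0.0520 = 2.0633 ≈ 2.06
√T = √0.08333 = 0.2887
φ(d₁) = φ(2.06) = 0.0478
vega = S·φ(d₁)·√T = 400·0.0478·0.2887 = 5.5199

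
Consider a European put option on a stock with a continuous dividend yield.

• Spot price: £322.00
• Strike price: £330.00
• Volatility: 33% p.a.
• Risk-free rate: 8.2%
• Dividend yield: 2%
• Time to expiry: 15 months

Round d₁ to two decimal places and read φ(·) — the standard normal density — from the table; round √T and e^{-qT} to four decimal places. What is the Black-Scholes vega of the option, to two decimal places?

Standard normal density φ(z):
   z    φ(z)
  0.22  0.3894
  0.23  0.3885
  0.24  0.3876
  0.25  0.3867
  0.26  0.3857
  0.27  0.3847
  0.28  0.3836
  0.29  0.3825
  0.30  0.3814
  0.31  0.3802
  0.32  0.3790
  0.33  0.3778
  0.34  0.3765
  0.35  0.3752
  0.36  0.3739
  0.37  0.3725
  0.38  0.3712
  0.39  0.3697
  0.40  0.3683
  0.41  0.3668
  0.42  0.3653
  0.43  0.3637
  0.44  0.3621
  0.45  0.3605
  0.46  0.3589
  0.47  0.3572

132.65

σ√T = 0.33 × 1.1180 = 0.3690
d₁ = [ln(322/330) + (0.082 − 0.02 + 0.33²/2)·1.25] / 0.3690 = [-0.0245 + 0.1456] / 0.3690 = 0.3280 ⇒ 0.33
√T = √1.25 = 1.1180
φ(d₁) = φ(0.33) = 0.3778
exp(−qT) = exp(−0.02·1.25) = 0.9753
vega = S·exp(−qT)·φ(d₁)·√T = 322·0.9753·0.3778·1.1180 = 132.6471
(Vega is the same for a European call and put with the same parameters.)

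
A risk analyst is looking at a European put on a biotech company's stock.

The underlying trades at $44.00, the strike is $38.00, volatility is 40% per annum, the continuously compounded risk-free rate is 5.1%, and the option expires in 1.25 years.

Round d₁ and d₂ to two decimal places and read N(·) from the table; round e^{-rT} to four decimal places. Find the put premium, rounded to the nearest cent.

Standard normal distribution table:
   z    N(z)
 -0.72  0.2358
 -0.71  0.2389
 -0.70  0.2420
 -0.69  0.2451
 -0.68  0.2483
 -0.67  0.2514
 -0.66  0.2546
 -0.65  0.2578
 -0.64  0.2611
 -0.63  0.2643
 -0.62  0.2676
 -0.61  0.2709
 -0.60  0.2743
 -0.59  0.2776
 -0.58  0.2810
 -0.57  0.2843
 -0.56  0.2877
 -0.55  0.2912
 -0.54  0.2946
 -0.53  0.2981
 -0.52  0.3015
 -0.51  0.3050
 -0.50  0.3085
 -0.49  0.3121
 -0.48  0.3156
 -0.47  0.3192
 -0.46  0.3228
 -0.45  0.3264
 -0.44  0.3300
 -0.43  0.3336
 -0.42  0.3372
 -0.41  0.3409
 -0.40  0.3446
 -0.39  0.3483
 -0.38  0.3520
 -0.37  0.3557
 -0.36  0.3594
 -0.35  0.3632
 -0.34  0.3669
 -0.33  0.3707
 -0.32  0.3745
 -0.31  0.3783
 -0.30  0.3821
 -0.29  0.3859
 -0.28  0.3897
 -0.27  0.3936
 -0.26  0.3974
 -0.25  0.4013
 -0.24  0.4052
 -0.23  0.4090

T = 1.25;  σ√T = 0.4472
ln(S/K) + (r + σ²/2)T = ln(44/38) + (0.051 + 0.4²/2)·1.25 = 0.1466 + 0.1638 = 0.3104
d₁ = 0.3104 / 0.4472 = 0.6940 which rounds to 0.69
d₂ = d₁ − σ√T = 0.6940 − 0.4472 = 0.2468 which rounds to 0.25
exp(−rT) = exp(−0.051·1.25) = 0.9382
P = 38·0.9382·N(-0.25) − 44·N(-0.69) = 38·0.9382·0.4013 − 44·0.2451 = 14.3070 − 10.7844 = 3.5226

$3.52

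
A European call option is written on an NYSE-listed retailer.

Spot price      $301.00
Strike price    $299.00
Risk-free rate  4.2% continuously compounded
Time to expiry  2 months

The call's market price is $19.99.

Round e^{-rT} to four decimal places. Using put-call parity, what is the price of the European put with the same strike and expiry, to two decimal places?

$15.90

e^(−rT) = e^(−0.042·0.1667) = 0.9930
Put-call parity: C − P = S − K·e^(−rT) = 301 − 299·0.9930 = 301 − 296.9070 = 4.0930
P = C − (C − P) = 19.99 − (4.0930) = 15.8970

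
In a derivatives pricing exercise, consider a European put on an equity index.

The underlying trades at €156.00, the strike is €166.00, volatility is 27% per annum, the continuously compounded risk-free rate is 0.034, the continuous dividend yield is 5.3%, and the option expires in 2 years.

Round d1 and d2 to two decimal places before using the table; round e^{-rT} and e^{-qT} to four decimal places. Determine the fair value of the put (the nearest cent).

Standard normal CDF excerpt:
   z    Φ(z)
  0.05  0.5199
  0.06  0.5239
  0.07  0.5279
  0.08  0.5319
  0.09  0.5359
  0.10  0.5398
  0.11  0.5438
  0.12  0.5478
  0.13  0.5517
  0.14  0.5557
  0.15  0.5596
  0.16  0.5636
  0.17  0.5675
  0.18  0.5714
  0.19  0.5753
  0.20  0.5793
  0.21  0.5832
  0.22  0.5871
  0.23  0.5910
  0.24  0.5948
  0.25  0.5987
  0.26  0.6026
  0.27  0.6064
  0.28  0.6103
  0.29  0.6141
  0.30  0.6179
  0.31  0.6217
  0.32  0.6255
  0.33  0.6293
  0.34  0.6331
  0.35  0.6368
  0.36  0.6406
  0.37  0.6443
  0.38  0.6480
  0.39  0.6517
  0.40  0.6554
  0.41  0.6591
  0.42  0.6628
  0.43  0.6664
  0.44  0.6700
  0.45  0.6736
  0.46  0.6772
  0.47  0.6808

σ√T = 0.27 × 1.4142 = 0.3818
d₁ = [ln(156/166) + (0.034 − 0.053 + ½·0.27²)·2] / (σ√T) = (-0.0621 + 0.0349) / 0.3818 = -0.0713 → -0.07
d₂ = -0.0713 − 0.3818 = -0.4532 → -0.45
e^(−qT) = e^(−0.053·2) = 0.8994;  e^(−rT) = e^(−0.034·2) = 0.9343
N(−d₂) = N(0.45) = 0.6736;  N(−d₁) = N(0.07) = 0.5279
P = 166·0.9343·0.6736 − 156·0.8994·0.5279 = 104.4712 − 74.0677 = 30.4034

€30.40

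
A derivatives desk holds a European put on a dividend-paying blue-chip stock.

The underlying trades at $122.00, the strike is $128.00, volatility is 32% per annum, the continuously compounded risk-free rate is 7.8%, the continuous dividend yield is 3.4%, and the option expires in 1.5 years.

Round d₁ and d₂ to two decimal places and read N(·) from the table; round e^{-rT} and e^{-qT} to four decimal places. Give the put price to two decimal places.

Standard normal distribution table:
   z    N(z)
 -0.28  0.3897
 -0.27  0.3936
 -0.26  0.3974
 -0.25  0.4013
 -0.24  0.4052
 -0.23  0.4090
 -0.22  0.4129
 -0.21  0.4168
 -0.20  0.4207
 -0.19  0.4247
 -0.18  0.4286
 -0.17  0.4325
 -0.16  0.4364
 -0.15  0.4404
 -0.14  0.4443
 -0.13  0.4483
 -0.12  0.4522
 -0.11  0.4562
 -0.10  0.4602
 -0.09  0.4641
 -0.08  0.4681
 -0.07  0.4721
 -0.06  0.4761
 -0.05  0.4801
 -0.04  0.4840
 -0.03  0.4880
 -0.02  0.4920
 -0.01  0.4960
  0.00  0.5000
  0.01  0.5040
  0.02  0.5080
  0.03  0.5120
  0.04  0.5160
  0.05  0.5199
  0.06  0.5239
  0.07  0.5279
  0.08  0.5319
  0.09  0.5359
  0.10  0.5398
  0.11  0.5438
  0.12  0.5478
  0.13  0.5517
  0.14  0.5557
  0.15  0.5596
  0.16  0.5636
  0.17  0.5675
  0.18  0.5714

σ√T = 0.32·√1.5 = 0.3919
d₁ = [ln(122/128) + (0.078 − 0.034 + 0.32²/2)·1.5] / 0.3919 = [-0.0480 + 0.1428] / 0.3919 = 0.2419 ⇒ 0.24
d₂ = d₁ − σ√T = 0.2419 − 0.3919 = -0.1501 ⇒ -0.15
e^(−qT) = e^(−0.034·1.5) = 0.9503;  e^(−rT) = e^(−0.078·1.5) = 0.8896
P = 128·0.8896·N(0.15) − 122·0.9503·N(-0.24) = 128·0.8896·0.5596 − 122·0.9503·0.4052 = 63.7210 − 46.9775 = 16.7435

$16.74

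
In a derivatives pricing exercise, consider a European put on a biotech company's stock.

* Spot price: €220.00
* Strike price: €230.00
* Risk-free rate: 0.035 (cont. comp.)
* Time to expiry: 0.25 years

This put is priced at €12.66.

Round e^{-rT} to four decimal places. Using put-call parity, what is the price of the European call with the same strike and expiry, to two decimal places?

€4.66

exp(−rT) = exp(−0.035·0.25) = 0.9913
Put-call parity: C − P = S − K·e^(−rT) = 220 − 230·0.9913 = 220 − 227.9990 = -7.9990
C = P + (C − P) = 12.66 + (-7.9990) = 4.6610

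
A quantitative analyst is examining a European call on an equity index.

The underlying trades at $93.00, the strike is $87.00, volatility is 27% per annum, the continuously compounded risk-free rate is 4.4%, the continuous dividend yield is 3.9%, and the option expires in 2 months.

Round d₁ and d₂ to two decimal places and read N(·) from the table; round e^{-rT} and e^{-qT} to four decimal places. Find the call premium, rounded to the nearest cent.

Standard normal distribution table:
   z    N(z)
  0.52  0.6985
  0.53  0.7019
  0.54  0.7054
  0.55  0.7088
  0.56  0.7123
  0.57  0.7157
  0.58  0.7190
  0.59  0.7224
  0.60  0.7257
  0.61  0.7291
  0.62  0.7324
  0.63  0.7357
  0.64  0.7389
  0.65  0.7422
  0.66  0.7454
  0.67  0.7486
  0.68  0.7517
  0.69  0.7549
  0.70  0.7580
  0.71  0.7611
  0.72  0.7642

$7.65

σ√T = 0.27 × 0.4082 = 0.1102
d₁ = [ln(93/87) + (0.044 − 0.039 + 0.27²/2)·0.1667] / 0.1102 = [0.0667 + 0.0069] / 0.1102 = 0.6677 → 0.67
d₂ = d₁ − σ√T = 0.6677 − 0.1102 = 0.5575 → 0.56
e^(−qT) = e^(−0.039·0.1667) = 0.9935;  e^(−rT) = e^(−0.044·0.1667) = 0.9927
N(d₁) = N(0.67) = 0.7486;  N(d₂) = N(0.56) = 0.7123
C = 93·0.9935·0.7486 − 87·0.9927·0.7123 = 69.1673 − 61.5177 = 7.6496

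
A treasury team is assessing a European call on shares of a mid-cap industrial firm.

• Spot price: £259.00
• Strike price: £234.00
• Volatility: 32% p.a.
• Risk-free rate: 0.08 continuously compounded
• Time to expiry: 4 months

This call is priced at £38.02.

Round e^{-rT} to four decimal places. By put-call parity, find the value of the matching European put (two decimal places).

£6.87

exp(−rT) = exp(−0.08·0.3333) = 0.9737
Put-call parity: C − P = S − K·e^(−rT) = 259 − 234·0.9737 = 259 − 227.8458 = 31.1542
P = C − (C − P) = 38.02 − (31.1542) = 6.8658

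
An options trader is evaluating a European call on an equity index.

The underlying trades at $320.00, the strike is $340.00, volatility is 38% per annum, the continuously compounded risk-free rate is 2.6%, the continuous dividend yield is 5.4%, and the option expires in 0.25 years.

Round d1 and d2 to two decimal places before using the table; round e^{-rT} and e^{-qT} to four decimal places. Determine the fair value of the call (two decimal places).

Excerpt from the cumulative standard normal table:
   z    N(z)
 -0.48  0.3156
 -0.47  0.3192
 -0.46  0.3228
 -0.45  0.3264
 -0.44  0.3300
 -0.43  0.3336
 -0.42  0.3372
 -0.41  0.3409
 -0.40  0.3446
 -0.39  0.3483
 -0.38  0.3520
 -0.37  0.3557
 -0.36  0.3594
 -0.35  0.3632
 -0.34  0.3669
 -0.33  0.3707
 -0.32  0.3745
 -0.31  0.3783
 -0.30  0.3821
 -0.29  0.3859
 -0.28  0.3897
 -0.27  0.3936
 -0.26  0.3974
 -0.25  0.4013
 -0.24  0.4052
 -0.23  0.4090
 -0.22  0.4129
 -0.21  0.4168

$15.21

σ√T = 0.38 × 0.5000 = 0.1900
d₁ = [ln(320/340) + (0.026 − 0.054 + 0.38²/2)·0.25] / 0.1900 = [-0.0606 + 0.0111] / 0.1900 = -0.2609 ≈ -0.26
d₂ = d₁ − σ√T = -0.2609 − 0.1900 = -0.4509 ≈ -0.45
exp(−qT) = exp(−0.054·0.25) = 0.9866;  exp(−rT) = exp(−0.026·0.25) = 0.9935
C = 320·0.9866·N(-0.26) − 340·0.9935·N(-0.45) = 320·0.9866·0.3974 − 340·0.9935·0.3264 = 125.4639 − 110.2547 = 15.2093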